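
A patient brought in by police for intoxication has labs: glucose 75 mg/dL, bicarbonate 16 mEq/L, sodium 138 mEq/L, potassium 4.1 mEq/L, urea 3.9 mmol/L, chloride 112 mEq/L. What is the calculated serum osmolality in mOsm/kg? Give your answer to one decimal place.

284.1 mOsm/kg

Calculated osmolality = 2·Na + glucose/18 + urea
= 2·138 + 75/18 + 3.9
= 276 + 4.17 + 3.90
= 284.07 mOsm/kg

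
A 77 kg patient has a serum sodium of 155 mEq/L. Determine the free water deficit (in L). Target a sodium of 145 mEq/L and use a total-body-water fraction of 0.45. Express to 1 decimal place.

TBW = 0.45 · 77 = 34.65 L
Free water deficit = TBW · (Na/145 − 1)
= 34.65 · (155/145 − 1)
= 34.65 · 0.069
= 2.39 L

2.4 L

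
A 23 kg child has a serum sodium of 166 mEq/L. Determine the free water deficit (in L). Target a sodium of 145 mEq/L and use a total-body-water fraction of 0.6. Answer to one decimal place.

TBW = 0.6 · 23 = 13.8 L
Free water deficit = TBW · (Na/145 − 1)
= 13.8 · (166/145 − 1)
= 13.8 · 0.1448
= 2 L

2.0 L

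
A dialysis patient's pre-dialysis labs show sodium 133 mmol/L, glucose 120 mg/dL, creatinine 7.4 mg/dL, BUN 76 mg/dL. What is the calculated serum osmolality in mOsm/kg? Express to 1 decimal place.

299.8 mOsm/kg

Calculated osmolality = 2·Na + glucose/18 + BUN/2.8
= 2·133 + 120/18 + 76/2.8
= 266 + 6.67 + 27.14
= 299.81 mOsm/kg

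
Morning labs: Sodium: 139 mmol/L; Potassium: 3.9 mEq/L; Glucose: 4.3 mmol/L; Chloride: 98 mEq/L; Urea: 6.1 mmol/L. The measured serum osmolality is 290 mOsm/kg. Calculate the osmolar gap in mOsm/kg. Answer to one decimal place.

Calculated osmolality = 2·Na + glucose + urea
= 2·139 + 4.3 + 6.1
= 278 + 4.30 + 6.10
= 288.4 mOsm/kg ≈ 288.4 mOsm/kg
Osmolar gap = measured − calculated = 290 − 288.4 = 1.6 mOsm/kg

1.6 mOsm/kg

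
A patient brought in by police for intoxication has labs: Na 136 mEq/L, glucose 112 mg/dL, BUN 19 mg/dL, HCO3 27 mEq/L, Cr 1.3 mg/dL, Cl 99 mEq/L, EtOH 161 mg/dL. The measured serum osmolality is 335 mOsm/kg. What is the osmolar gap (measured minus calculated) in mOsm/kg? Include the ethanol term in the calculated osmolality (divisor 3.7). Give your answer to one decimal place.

Calculated osmolality = 2·Na + glucose/18 + BUN/2.8 + ethanol/3.7
= 2·136 + 112/18 + 19/2.8 + 161/3.7
= 272 + 6.22 + 6.79 + 43.51
= 328.52 mOsm/kg ≈ 328.5 mOsm/kg
Osmolar gap = measured − calculated = 335 − 328.5 = 6.5 mOsm/kg

6.5 mOsm/kg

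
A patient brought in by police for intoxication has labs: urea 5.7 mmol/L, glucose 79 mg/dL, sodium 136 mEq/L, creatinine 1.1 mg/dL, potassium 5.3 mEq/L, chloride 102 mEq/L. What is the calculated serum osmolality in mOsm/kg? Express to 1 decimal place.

Calculated osmolality = 2·Na + glucose/18 + urea
= 2·136 + 79/18 + 5.7
= 272 + 4.39 + 5.70
= 282.09 mOsm/kg

282.1 mOsm/kg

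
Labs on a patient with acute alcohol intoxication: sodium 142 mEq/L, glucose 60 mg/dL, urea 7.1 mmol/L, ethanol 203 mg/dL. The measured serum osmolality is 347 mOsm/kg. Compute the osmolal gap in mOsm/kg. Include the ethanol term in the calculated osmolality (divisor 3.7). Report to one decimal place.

Calculated osmolality = 2·Na + glucose/18 + urea + ethanol/3.7
= 2·142 + 60/18 + 7.1 + 203/3.7
= 284 + 3.33 + 7.10 + 54.86
= 349.29 mOsm/kg ≈ 349.3 mOsm/kg
Osmolar gap = measured − calculated = 347 − 349.3 = -2.3 mOsm/kg

-2.3 mOsm/kg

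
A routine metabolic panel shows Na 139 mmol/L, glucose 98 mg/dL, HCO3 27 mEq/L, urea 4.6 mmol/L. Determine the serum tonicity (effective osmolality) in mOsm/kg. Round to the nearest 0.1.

Effective osmolality excludes urea (freely permeant across cell membranes):
2·Na + glucose/18
= 2·139 + 98/18
= 278 + 5.44
= 283.44 mOsm/kg

283.4 mOsm/kg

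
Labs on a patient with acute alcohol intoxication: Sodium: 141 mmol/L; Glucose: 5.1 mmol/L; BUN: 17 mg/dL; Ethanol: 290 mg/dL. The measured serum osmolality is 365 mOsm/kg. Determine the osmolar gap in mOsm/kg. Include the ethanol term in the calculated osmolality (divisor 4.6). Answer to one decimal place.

8.8 mOsm/kg

Calculated osmolality = 2·Na + glucose + BUN/2.8 + ethanol/4.6
= 2·141 + 5.1 + 17/2.8 + 290/4.6
= 282 + 5.10 + 6.07 + 63.04
= 356.21 mOsm/kg ≈ 356.2 mOsm/kg
Osmolar gap = measured − calculated = 365 − 356.2 = 8.8 mOsm/kg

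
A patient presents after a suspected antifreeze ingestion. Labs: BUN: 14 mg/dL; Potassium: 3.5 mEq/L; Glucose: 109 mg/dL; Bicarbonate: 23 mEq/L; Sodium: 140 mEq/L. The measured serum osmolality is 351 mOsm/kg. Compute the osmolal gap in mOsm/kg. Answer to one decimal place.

59.9 mOsm/kg

Calculated osmolality = 2·Na + glucose/18 + BUN/2.8
= 2·140 + 109/18 + 14/2.8
= 280 + 6.06 + 5
= 291.06 mOsm/kg ≈ 291.1 mOsm/kg
Osmolar gap = measured − calculated = 351 − 291.1 = 59.9 mOsm/kg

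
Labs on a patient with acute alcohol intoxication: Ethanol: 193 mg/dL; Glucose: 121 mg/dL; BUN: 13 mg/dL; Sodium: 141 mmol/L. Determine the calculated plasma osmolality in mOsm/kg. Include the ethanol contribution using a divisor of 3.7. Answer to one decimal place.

Calculated osmolality = 2·Na + glucose/18 + BUN/2.8 + ethanol/3.7
= 2·141 + 121/18 + 13/2.8 + 193/3.7
= 282 + 6.72 + 4.64 + 52.16
= 345.52 mOsm/kg

345.5 mOsm/kg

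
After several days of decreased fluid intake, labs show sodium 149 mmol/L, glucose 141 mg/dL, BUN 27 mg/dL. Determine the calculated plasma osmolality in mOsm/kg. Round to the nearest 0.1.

315.5 mOsm/kg

Calculated osmolality = 2·Na + glucose/18 + BUN/2.8
= 2·149 + 141/18 + 27/2.8
= 298 + 7.83 + 9.64
= 315.47 mOsm/kg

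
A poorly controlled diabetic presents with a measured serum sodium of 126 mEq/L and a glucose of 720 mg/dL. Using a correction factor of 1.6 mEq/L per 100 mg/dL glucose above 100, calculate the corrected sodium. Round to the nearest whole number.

Corrected Na = measured Na + 1.6 · (glucose − 100)/100
= 126 + 1.6 · (720 − 100)/100
= 126 + 9.9
= 135.9 mEq/L

136 mEq/L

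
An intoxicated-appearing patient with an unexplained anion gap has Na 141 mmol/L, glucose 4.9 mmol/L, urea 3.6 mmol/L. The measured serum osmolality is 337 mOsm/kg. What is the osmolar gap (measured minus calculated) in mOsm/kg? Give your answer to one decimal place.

Calculated osmolality = 2·Na + glucose + urea
= 2·141 + 4.9 + 3.6
= 282 + 4.90 + 3.60
= 290.5 mOsm/kg ≈ 290.5 mOsm/kg
Osmolar gap = measured − calculated = 337 − 290.5 = 46.5 mOsm/kg

46.5 mOsm/kg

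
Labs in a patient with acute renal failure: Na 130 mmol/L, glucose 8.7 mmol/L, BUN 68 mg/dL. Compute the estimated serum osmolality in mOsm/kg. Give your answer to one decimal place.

Calculated osmolality = 2·Na + glucose + BUN/2.8
= 2·130 + 8.7 + 68/2.8
= 260 + 8.70 + 24.29
= 292.99 mOsm/kg

293.0 mOsm/kg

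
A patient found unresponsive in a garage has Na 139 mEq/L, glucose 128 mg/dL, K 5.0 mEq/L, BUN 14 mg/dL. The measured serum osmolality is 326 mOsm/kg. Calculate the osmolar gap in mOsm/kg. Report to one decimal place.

Calculated osmolality = 2·Na + glucose/18 + BUN/2.8
= 2·139 + 128/18 + 14/2.8
= 278 + 7.11 + 5
= 290.11 mOsm/kg ≈ 290.1 mOsm/kg
Osmolar gap = measured − calculated = 326 − 290.1 = 35.9 mOsm/kg

35.9 mOsm/kg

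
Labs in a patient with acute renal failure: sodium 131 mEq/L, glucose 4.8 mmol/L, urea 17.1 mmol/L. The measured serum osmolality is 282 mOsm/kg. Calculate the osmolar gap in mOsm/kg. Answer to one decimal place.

-1.9 mOsm/kg

Calculated osmolality = 2·Na + glucose + urea
= 2·131 + 4.8 + 17.1
= 262 + 4.80 + 17.10
= 283.9 mOsm/kg ≈ 283.9 mOsm/kg
Osmolar gap = measured − calculated = 282 − 283.9 = -1.9 mOsm/kg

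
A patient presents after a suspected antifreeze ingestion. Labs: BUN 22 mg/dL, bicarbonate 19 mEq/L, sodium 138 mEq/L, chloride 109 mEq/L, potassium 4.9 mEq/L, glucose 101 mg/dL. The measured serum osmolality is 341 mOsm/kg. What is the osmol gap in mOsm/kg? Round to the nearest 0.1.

51.5 mOsm/kg

Calculated osmolality = 2·Na + glucose/18 + BUN/2.8
= 2·138 + 101/18 + 22/2.8
= 276 + 5.61 + 7.86
= 289.47 mOsm/kg ≈ 289.5 mOsm/kg
Osmolar gap = measured − calculated = 341 − 289.5 = 51.5 mOsm/kg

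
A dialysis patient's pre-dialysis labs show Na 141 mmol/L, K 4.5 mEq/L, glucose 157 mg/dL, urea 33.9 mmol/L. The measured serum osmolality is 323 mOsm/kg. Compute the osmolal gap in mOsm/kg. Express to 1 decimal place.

-1.6 mOsm/kg

Calculated osmolality = 2·Na + glucose/18 + urea
= 2·141 + 157/18 + 33.9
= 282 + 8.72 + 33.90
= 324.62 mOsm/kg ≈ 324.6 mOsm/kg
Osmolar gap = measured − calculated = 323 − 324.6 = -1.6 mOsm/kg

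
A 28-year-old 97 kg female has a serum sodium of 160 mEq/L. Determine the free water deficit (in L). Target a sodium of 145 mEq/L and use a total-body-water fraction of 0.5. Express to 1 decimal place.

5.0 L

TBW = 0.5 · 97 = 48.5 L
Free water deficit = TBW · (Na/145 − 1)
= 48.5 · (160/145 − 1)
= 48.5 · 0.1034
= 5.01 L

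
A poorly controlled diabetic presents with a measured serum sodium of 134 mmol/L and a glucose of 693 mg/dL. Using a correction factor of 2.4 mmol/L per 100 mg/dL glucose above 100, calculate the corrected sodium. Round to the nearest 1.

Corrected Na = measured Na + 2.4 · (glucose − 100)/100
= 134 + 2.4 · (693 − 100)/100
= 134 + 14.2
= 148.2 mmol/L

148 mmol/L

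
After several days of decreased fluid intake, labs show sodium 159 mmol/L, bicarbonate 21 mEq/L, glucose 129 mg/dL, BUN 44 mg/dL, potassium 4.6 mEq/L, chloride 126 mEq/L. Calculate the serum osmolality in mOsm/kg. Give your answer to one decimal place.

340.9 mOsm/kg

Calculated osmolality = 2·Na + glucose/18 + BUN/2.8
= 2·159 + 129/18 + 44/2.8
= 318 + 7.17 + 15.71
= 340.88 mOsm/kg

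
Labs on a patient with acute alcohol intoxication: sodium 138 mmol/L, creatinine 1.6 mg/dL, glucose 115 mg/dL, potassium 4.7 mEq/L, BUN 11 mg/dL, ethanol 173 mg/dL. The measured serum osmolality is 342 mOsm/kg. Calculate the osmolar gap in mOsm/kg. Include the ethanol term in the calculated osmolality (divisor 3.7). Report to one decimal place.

8.9 mOsm/kg

Calculated osmolality = 2·Na + glucose/18 + BUN/2.8 + ethanol/3.7
= 2·138 + 115/18 + 11/2.8 + 173/3.7
= 276 + 6.39 + 3.93 + 46.76
= 333.08 mOsm/kg ≈ 333.1 mOsm/kg
Osmolar gap = measured − calculated = 342 − 333.1 = 8.9 mOsm/kg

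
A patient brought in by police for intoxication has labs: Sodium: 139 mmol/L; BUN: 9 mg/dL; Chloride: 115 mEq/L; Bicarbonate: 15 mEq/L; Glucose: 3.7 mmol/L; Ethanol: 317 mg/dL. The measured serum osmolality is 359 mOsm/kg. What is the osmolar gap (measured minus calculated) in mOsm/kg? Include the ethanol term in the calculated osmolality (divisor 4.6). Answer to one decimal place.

5.2 mOsm/kg

Calculated osmolality = 2·Na + glucose + BUN/2.8 + ethanol/4.6
= 2·139 + 3.7 + 9/2.8 + 317/4.6
= 278 + 3.70 + 3.21 + 68.91
= 353.82 mOsm/kg ≈ 353.8 mOsm/kg
Osmolar gap = measured − calculated = 359 − 353.8 = 5.2 mOsm/kg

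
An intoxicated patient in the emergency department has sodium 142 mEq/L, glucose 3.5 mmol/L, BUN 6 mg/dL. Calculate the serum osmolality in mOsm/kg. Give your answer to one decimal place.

Calculated osmolality = 2·Na + glucose + BUN/2.8
= 2·142 + 3.5 + 6/2.8
= 284 + 3.50 + 2.14
= 289.64 mOsm/kg

289.6 mOsm/kg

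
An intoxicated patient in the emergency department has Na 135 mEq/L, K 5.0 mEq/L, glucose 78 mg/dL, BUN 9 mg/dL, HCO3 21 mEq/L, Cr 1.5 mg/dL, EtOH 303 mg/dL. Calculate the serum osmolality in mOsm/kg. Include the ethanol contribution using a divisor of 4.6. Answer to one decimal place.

Calculated osmolality = 2·Na + glucose/18 + BUN/2.8 + ethanol/4.6
= 2·135 + 78/18 + 9/2.8 + 303/4.6
= 270 + 4.33 + 3.21 + 65.87
= 343.41 mOsm/kg

343.4 mOsm/kg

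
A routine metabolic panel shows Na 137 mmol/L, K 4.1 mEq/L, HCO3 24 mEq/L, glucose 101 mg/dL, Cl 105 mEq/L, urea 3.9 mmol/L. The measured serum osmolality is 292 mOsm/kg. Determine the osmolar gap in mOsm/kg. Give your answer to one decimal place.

8.5 mOsm/kg

Calculated osmolality = 2·Na + glucose/18 + urea
= 2·137 + 101/18 + 3.9
= 274 + 5.61 + 3.90
= 283.51 mOsm/kg ≈ 283.5 mOsm/kg
Osmolar gap = measured − calculated = 292 − 283.5 = 8.5 mOsm/kg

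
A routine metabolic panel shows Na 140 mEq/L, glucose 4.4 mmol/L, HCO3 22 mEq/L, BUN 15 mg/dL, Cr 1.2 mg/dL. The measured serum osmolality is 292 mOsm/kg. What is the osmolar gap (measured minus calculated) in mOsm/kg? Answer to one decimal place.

Calculated osmolality = 2·Na + glucose + BUN/2.8
= 2·140 + 4.4 + 15/2.8
= 280 + 4.40 + 5.36
= 289.76 mOsm/kg ≈ 289.8 mOsm/kg
Osmolar gap = measured − calculated = 292 − 289.8 = 2.2 mOsm/kg

2.2 mOsm/kg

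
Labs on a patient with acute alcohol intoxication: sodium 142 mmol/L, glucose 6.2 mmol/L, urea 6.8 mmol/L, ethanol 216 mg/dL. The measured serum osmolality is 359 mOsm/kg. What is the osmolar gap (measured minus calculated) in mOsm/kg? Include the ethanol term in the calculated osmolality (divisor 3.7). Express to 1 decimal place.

Calculated osmolality = 2·Na + glucose + urea + ethanol/3.7
= 2·142 + 6.2 + 6.8 + 216/3.7
= 284 + 6.20 + 6.80 + 58.38
= 355.38 mOsm/kg ≈ 355.4 mOsm/kg
Osmolar gap = measured − calculated = 359 − 355.4 = 3.6 mOsm/kg

3.6 mOsm/kg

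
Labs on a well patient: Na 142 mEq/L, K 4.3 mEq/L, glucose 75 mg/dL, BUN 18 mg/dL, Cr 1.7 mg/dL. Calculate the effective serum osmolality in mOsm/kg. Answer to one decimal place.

Effective osmolality excludes urea (freely permeant across cell membranes):
2·Na + glucose/18
= 2·142 + 75/18
= 284 + 4.17
= 288.17 mOsm/kg

288.2 mOsm/kg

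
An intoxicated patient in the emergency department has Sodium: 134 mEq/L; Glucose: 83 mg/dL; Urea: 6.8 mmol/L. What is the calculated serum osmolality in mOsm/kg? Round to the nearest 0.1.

279.4 mOsm/kg

Calculated osmolality = 2·Na + glucose/18 + urea
= 2·134 + 83/18 + 6.8
= 268 + 4.61 + 6.80
= 279.41 mOsm/kg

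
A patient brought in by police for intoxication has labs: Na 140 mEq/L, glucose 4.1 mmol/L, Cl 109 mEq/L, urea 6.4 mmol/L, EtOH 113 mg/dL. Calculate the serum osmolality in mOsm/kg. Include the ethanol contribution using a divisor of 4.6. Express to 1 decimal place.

315.1 mOsm/kg

Calculated osmolality = 2·Na + glucose + urea + ethanol/4.6
= 2·140 + 4.1 + 6.4 + 113/4.6
= 280 + 4.10 + 6.40 + 24.57
= 315.07 mOsm/kg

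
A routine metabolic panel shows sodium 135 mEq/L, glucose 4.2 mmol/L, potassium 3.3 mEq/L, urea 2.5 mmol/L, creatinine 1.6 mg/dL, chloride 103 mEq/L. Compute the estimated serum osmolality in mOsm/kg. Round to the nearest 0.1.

276.7 mOsm/kg

Calculated osmolality = 2·Na + glucose + urea
= 2·135 + 4.2 + 2.5
= 270 + 4.20 + 2.50
= 276.7 mOsm/kg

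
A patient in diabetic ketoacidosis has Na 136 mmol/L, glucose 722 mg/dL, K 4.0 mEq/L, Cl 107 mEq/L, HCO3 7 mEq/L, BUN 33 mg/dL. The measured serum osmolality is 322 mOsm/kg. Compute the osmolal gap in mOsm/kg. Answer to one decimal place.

-1.9 mOsm/kg

Calculated osmolality = 2·Na + glucose/18 + BUN/2.8
= 2·136 + 722/18 + 33/2.8
= 272 + 40.11 + 11.79
= 323.9 mOsm/kg ≈ 323.9 mOsm/kg
Osmolar gap = measured − calculated = 322 − 323.9 = -1.9 mOsm/kg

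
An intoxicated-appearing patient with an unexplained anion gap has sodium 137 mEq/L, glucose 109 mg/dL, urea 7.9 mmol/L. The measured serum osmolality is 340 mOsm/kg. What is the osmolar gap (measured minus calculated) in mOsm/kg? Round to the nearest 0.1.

Calculated osmolality = 2·Na + glucose/18 + urea
= 2·137 + 109/18 + 7.9
= 274 + 6.06 + 7.90
= 287.96 mOsm/kg ≈ 288.0 mOsm/kg
Osmolar gap = measured − calculated = 340 − 288.0 = 52.0 mOsm/kg

52.0 mOsm/kg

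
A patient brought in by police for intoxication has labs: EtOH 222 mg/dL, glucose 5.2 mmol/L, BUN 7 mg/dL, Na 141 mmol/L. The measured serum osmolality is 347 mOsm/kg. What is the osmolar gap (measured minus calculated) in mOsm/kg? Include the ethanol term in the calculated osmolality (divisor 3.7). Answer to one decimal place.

Calculated osmolality = 2·Na + glucose + BUN/2.8 + ethanol/3.7
= 2·141 + 5.2 + 7/2.8 + 222/3.7
= 282 + 5.20 + 2.50 + 60
= 349.7 mOsm/kg ≈ 349.7 mOsm/kg
Osmolar gap = measured − calculated = 347 − 349.7 = -2.7 mOsm/kg

-2.7 mOsm/kg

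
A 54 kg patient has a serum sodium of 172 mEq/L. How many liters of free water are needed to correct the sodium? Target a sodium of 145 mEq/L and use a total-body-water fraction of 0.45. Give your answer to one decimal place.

TBW = 0.45 · 54 = 24.3 L
Free water deficit = TBW · (Na/145 − 1)
= 24.3 · (172/145 − 1)
= 24.3 · 0.1862
= 4.52 L

4.5 L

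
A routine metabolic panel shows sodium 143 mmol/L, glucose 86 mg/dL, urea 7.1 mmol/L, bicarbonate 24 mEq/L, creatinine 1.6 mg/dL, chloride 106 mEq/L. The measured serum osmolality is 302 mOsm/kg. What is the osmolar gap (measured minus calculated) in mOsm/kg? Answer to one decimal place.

Calculated osmolality = 2·Na + glucose/18 + urea
= 2·143 + 86/18 + 7.1
= 286 + 4.78 + 7.10
= 297.88 mOsm/kg ≈ 297.9 mOsm/kg
Osmolar gap = measured − calculated = 302 − 297.9 = 4.1 mOsm/kg

4.1 mOsm/kg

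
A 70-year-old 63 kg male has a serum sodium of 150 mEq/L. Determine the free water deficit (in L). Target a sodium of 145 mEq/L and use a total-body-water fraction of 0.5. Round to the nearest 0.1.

1.1 L

TBW = 0.5 · 63 = 31.5 L
Free water deficit = TBW · (Na/145 − 1)
= 31.5 · (150/145 − 1)
= 31.5 · 0.0345
= 1.09 L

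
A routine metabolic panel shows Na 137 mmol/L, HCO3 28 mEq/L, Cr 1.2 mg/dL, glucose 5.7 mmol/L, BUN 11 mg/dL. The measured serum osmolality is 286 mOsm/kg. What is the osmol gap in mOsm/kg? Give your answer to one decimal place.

Calculated osmolality = 2·Na + glucose + BUN/2.8
= 2·137 + 5.7 + 11/2.8
= 274 + 5.70 + 3.93
= 283.63 mOsm/kg ≈ 283.6 mOsm/kg
Osmolar gap = measured − calculated = 286 − 283.6 = 2.4 mOsm/kg

2.4 mOsm/kg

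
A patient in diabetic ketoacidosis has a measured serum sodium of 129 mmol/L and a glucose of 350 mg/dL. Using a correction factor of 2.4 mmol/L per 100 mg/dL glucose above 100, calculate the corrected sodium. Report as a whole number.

Corrected Na = measured Na + 2.4 · (glucose − 100)/100
= 129 + 2.4 · (350 − 100)/100
= 129 + 6
= 135 mmol/L

135 mmol/L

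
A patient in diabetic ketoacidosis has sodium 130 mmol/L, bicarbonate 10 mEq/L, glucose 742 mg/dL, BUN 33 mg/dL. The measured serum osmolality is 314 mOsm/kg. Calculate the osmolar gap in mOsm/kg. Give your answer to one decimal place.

Calculated osmolality = 2·Na + glucose/18 + BUN/2.8
= 2·130 + 742/18 + 33/2.8
= 260 + 41.22 + 11.79
= 313.01 mOsm/kg ≈ 313.0 mOsm/kg
Osmolar gap = measured − calculated = 314 − 313.0 = 1.0 mOsm/kg

1.0 mOsm/kg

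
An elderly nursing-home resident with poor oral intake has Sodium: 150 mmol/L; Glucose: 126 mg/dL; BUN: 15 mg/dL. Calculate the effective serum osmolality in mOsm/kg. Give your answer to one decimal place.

307.0 mOsm/kg

Effective osmolality excludes urea (freely permeant across cell membranes):
2·Na + glucose/18
= 2·150 + 126/18
= 300 + 7
= 307 mOsm/kg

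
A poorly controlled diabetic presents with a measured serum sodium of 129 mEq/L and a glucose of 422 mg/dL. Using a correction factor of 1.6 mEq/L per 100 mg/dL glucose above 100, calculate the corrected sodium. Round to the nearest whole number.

134 mEq/L

Corrected Na = measured Na + 1.6 · (glucose − 100)/100
= 129 + 1.6 · (422 − 100)/100
= 129 + 5.2
= 134.2 mEq/L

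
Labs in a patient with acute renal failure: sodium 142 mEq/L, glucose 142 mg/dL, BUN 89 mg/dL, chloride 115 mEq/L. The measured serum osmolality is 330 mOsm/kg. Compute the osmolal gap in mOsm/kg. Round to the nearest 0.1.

Calculated osmolality = 2·Na + glucose/18 + BUN/2.8
= 2·142 + 142/18 + 89/2.8
= 284 + 7.89 + 31.79
= 323.68 mOsm/kg ≈ 323.7 mOsm/kg
Osmolar gap = measured − calculated = 330 − 323.7 = 6.3 mOsm/kg

6.3 mOsm/kg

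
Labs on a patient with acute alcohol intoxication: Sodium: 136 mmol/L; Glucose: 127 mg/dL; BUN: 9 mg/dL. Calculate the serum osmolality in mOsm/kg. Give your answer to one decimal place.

282.3 mOsm/kg

Calculated osmolality = 2·Na + glucose/18 + BUN/2.8
= 2·136 + 127/18 + 9/2.8
= 272 + 7.06 + 3.21
= 282.27 mOsm/kg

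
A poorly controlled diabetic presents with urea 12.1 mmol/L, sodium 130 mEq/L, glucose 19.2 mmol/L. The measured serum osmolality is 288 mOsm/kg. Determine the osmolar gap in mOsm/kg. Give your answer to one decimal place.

-3.3 mOsm/kg

Calculated osmolality = 2·Na + glucose + urea
= 2·130 + 19.2 + 12.1
= 260 + 19.20 + 12.10
= 291.3 mOsm/kg ≈ 291.3 mOsm/kg
Osmolar gap = measured − calculated = 288 − 291.3 = -3.3 mOsm/kg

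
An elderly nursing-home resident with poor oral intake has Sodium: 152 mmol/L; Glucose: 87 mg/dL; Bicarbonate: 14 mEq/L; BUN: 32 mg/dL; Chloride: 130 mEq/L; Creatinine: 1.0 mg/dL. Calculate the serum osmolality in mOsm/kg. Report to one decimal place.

320.3 mOsm/kg

Calculated osmolality = 2·Na + glucose/18 + BUN/2.8
= 2·152 + 87/18 + 32/2.8
= 304 + 4.83 + 11.43
= 320.26 mOsm/kg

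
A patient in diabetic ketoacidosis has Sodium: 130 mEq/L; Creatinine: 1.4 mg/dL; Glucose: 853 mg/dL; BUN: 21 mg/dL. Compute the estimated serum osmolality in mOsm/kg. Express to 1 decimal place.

314.9 mOsm/kg

Calculated osmolality = 2·Na + glucose/18 + BUN/2.8
= 2·130 + 853/18 + 21/2.8
= 260 + 47.39 + 7.50
= 314.89 mOsm/kg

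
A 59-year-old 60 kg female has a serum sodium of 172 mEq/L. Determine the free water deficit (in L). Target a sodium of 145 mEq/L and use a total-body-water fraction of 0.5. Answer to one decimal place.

5.6 L

TBW = 0.5 · 60 = 30 L
Free water deficit = TBW · (Na/145 − 1)
= 30 · (172/145 − 1)
= 30 · 0.1862
= 5.59 L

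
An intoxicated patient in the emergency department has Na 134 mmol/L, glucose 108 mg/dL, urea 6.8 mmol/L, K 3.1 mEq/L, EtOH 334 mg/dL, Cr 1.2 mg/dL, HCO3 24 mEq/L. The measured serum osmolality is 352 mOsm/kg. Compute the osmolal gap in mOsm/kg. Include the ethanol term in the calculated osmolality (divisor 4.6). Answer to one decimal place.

-1.4 mOsm/kg

Calculated osmolality = 2·Na + glucose/18 + urea + ethanol/4.6
= 2·134 + 108/18 + 6.8 + 334/4.6
= 268 + 6 + 6.80 + 72.61
= 353.41 mOsm/kg ≈ 353.4 mOsm/kg
Osmolar gap = measured − calculated = 352 − 353.4 = -1.4 mOsm/kg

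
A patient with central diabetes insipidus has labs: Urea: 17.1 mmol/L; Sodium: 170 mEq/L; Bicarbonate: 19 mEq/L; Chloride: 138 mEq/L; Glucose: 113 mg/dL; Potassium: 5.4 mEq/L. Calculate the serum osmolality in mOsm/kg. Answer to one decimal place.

363.4 mOsm/kg

Calculated osmolality = 2·Na + glucose/18 + urea
= 2·170 + 113/18 + 17.1
= 340 + 6.28 + 17.10
= 363.38 mOsm/kg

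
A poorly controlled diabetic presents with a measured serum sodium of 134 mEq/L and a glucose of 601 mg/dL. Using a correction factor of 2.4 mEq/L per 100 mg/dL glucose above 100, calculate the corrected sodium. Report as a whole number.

146 mEq/L

Corrected Na = measured Na + 2.4 · (glucose − 100)/100
= 134 + 2.4 · (601 − 100)/100
= 134 + 12
= 146 mEq/L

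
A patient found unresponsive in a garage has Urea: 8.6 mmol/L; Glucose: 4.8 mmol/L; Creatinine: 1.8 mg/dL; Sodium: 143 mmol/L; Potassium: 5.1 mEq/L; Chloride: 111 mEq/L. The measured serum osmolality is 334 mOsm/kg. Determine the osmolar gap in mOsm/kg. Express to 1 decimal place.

Calculated osmolality = 2·Na + glucose + urea
= 2·143 + 4.8 + 8.6
= 286 + 4.80 + 8.60
= 299.4 mOsm/kg ≈ 299.4 mOsm/kg
Osmolar gap = measured − calculated = 334 − 299.4 = 34.6 mOsm/kg

34.6 mOsm/kg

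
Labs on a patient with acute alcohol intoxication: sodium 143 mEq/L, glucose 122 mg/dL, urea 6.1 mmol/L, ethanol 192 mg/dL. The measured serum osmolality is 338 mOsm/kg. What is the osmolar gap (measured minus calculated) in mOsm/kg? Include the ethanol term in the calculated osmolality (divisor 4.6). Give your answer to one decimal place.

Calculated osmolality = 2·Na + glucose/18 + urea + ethanol/4.6
= 2·143 + 122/18 + 6.1 + 192/4.6
= 286 + 6.78 + 6.10 + 41.74
= 340.62 mOsm/kg ≈ 340.6 mOsm/kg
Osmolar gap = measured − calculated = 338 − 340.6 = -2.6 mOsm/kg

-2.6 mOsm/kg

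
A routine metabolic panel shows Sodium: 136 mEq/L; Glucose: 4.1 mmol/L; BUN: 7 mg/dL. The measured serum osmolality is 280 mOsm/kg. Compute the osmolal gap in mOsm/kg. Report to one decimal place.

1.4 mOsm/kg

Calculated osmolality = 2·Na + glucose + BUN/2.8
= 2·136 + 4.1 + 7/2.8
= 272 + 4.10 + 2.50
= 278.6 mOsm/kg ≈ 278.6 mOsm/kg
Osmolar gap = measured − calculated = 280 − 278.6 = 1.4 mOsm/kg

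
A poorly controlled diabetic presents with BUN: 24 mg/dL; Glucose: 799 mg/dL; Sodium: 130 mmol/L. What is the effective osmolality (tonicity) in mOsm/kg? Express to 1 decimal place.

Effective osmolality excludes urea (freely permeant across cell membranes):
2·Na + glucose/18
= 2·130 + 799/18
= 260 + 44.39
= 304.39 mOsm/kg

304.4 mOsm/kg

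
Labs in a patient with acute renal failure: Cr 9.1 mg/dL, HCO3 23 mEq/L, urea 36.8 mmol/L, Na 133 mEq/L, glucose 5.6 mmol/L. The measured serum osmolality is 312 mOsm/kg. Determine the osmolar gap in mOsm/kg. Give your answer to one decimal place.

Calculated osmolality = 2·Na + glucose + urea
= 2·133 + 5.6 + 36.8
= 266 + 5.60 + 36.80
= 308.4 mOsm/kg ≈ 308.4 mOsm/kg
Osmolar gap = measured − calculated = 312 − 308.4 = 3.6 mOsm/kg

3.6 mOsm/kg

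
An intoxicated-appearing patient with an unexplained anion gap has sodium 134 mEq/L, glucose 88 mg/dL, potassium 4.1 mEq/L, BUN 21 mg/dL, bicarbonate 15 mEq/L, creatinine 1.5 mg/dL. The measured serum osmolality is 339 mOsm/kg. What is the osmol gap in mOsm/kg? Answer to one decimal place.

Calculated osmolality = 2·Na + glucose/18 + BUN/2.8
= 2·134 + 88/18 + 21/2.8
= 268 + 4.89 + 7.50
= 280.39 mOsm/kg ≈ 280.4 mOsm/kg
Osmolar gap = measured − calculated = 339 − 280.4 = 58.6 mOsm/kg

58.6 mOsm/kg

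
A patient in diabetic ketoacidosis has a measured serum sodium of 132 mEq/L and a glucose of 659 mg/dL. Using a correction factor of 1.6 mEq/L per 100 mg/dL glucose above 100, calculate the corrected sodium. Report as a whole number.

141 mEq/L

Corrected Na = measured Na + 1.6 · (glucose − 100)/100
= 132 + 1.6 · (659 − 100)/100
= 132 + 8.9
= 140.9 mEq/L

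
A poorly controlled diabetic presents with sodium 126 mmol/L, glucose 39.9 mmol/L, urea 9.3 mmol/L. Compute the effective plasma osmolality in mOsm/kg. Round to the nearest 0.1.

Effective osmolality excludes urea (freely permeant across cell membranes):
2·Na + glucose
= 2·126 + 39.9
= 252 + 39.9
= 291.9 mOsm/kg

291.9 mOsm/kg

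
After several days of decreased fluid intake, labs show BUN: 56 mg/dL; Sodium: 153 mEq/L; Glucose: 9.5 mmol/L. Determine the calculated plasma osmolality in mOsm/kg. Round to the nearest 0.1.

Calculated osmolality = 2·Na + glucose + BUN/2.8
= 2·153 + 9.5 + 56/2.8
= 306 + 9.50 + 20
= 335.5 mOsm/kg

335.5 mOsm/kg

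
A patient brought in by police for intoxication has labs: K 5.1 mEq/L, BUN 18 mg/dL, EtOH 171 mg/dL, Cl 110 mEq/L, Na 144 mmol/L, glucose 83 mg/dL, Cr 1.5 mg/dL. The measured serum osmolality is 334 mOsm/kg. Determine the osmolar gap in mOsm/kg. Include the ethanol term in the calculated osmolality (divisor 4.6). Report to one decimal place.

-2.2 mOsm/kg

Calculated osmolality = 2·Na + glucose/18 + BUN/2.8 + ethanol/4.6
= 2·144 + 83/18 + 18/2.8 + 171/4.6
= 288 + 4.61 + 6.43 + 37.17
= 336.21 mOsm/kg ≈ 336.2 mOsm/kg
Osmolar gap = measured − calculated = 334 − 336.2 = -2.2 mOsm/kg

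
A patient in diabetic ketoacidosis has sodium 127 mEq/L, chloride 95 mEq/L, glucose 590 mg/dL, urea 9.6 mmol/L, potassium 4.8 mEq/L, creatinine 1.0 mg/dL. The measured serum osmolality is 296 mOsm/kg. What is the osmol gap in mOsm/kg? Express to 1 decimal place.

-0.4 mOsm/kg

Calculated osmolality = 2·Na + glucose/18 + urea
= 2·127 + 590/18 + 9.6
= 254 + 32.78 + 9.60
= 296.38 mOsm/kg ≈ 296.4 mOsm/kg
Osmolar gap = measured − calculated = 296 − 296.4 = -0.4 mOsm/kg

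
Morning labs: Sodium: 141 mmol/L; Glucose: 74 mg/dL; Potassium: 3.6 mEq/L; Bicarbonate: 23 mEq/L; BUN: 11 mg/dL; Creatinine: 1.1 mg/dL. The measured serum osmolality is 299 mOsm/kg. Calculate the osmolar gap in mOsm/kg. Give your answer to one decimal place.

9.0 mOsm/kg

Calculated osmolality = 2·Na + glucose/18 + BUN/2.8
= 2·141 + 74/18 + 11/2.8
= 282 + 4.11 + 3.93
= 290.04 mOsm/kg ≈ 290.0 mOsm/kg
Osmolar gap = measured − calculated = 299 − 290.0 = 9.0 mOsm/kg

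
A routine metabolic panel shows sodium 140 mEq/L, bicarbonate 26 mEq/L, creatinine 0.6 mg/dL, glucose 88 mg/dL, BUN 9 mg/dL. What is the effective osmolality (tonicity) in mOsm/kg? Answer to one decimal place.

284.9 mOsm/kg

Effective osmolality excludes urea (freely permeant across cell membranes):
2·Na + glucose/18
= 2·140 + 88/18
= 280 + 4.89
= 284.89 mOsm/kg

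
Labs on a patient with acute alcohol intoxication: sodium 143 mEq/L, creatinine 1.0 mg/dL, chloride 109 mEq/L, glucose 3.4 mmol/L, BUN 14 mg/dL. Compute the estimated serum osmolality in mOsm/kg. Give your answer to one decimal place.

294.4 mOsm/kg

Calculated osmolality = 2·Na + glucose + BUN/2.8
= 2·143 + 3.4 + 14/2.8
= 286 + 3.40 + 5
= 294.4 mOsm/kg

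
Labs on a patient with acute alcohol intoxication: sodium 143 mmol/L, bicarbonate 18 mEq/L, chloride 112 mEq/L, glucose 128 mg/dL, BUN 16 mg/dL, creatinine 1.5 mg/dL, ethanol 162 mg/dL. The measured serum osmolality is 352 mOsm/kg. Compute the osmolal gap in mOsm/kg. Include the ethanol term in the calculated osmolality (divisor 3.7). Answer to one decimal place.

9.4 mOsm/kg

Calculated osmolality = 2·Na + glucose/18 + BUN/2.8 + ethanol/3.7
= 2·143 + 128/18 + 16/2.8 + 162/3.7
= 286 + 7.11 + 5.71 + 43.78
= 342.6 mOsm/kg ≈ 342.6 mOsm/kg
Osmolar gap = measured − calculated = 352 − 342.6 = 9.4 mOsm/kg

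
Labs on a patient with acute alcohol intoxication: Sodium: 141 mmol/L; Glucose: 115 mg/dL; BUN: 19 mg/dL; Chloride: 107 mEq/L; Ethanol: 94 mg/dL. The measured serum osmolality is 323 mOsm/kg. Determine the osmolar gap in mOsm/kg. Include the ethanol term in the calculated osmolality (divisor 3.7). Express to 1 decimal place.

Calculated osmolality = 2·Na + glucose/18 + BUN/2.8 + ethanol/3.7
= 2·141 + 115/18 + 19/2.8 + 94/3.7
= 282 + 6.39 + 6.79 + 25.41
= 320.59 mOsm/kg ≈ 320.6 mOsm/kg
Osmolar gap = measured − calculated = 323 − 320.6 = 2.4 mOsm/kg

2.4 mOsm/kg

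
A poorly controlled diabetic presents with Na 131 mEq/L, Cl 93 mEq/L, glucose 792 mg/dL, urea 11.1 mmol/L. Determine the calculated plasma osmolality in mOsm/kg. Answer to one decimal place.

317.1 mOsm/kg

Calculated osmolality = 2·Na + glucose/18 + urea
= 2·131 + 792/18 + 11.1
= 262 + 44 + 11.10
= 317.1 mOsm/kg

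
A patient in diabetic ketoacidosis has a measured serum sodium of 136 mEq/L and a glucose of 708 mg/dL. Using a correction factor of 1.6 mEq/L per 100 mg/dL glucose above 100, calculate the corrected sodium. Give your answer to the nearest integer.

146 mEq/L

Corrected Na = measured Na + 1.6 · (glucose − 100)/100
= 136 + 1.6 · (708 − 100)/100
= 136 + 9.7
= 145.7 mEq/L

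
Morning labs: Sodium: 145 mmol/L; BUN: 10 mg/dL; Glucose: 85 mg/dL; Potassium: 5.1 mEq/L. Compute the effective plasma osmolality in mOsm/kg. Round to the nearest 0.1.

Effective osmolality excludes urea (freely permeant across cell membranes):
2·Na + glucose/18
= 2·145 + 85/18
= 290 + 4.72
= 294.72 mOsm/kg

294.7 mOsm/kg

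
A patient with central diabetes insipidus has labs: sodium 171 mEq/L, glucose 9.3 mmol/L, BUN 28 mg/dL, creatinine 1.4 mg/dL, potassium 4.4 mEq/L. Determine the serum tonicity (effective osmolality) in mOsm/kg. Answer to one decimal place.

351.3 mOsm/kg

Effective osmolality excludes urea (freely permeant across cell membranes):
2·Na + glucose
= 2·171 + 9.3
= 342 + 9.3
= 351.3 mOsm/kg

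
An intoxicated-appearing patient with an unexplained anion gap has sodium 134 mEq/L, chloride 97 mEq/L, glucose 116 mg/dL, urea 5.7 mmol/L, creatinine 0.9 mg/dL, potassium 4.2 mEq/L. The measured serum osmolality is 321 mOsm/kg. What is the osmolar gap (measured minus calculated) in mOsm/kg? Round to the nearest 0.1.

Calculated osmolality = 2·Na + glucose/18 + urea
= 2·134 + 116/18 + 5.7
= 268 + 6.44 + 5.70
= 280.14 mOsm/kg ≈ 280.1 mOsm/kg
Osmolar gap = measured − calculated = 321 − 280.1 = 40.9 mOsm/kg

40.9 mOsm/kg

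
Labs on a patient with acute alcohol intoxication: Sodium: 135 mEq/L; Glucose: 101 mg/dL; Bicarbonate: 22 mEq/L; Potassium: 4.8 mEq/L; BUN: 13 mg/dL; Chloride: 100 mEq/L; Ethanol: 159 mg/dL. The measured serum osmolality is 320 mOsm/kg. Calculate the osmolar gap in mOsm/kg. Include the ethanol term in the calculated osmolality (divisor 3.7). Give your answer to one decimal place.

Calculated osmolality = 2·Na + glucose/18 + BUN/2.8 + ethanol/3.7
= 2·135 + 101/18 + 13/2.8 + 159/3.7
= 270 + 5.61 + 4.64 + 42.97
= 323.22 mOsm/kg ≈ 323.2 mOsm/kg
Osmolar gap = measured − calculated = 320 − 323.2 = -3.2 mOsm/kg

-3.2 mOsm/kg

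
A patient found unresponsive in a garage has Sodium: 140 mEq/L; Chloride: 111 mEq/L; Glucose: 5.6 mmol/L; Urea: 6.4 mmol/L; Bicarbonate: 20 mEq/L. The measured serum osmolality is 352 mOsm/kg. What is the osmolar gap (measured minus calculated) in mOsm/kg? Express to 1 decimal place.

Calculated osmolality = 2·Na + glucose + urea
= 2·140 + 5.6 + 6.4
= 280 + 5.60 + 6.40
= 292 mOsm/kg ≈ 292.0 mOsm/kg
Osmolar gap = measured − calculated = 352 − 292.0 = 60.0 mOsm/kg

60.0 mOsm/kg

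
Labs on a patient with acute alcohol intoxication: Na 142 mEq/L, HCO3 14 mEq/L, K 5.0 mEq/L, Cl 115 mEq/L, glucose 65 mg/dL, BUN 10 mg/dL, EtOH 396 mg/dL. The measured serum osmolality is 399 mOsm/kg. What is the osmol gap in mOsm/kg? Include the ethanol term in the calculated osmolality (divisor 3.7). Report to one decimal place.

Calculated osmolality = 2·Na + glucose/18 + BUN/2.8 + ethanol/3.7
= 2·142 + 65/18 + 10/2.8 + 396/3.7
= 284 + 3.61 + 3.57 + 107.03
= 398.21 mOsm/kg ≈ 398.2 mOsm/kg
Osmolar gap = measured − calculated = 399 − 398.2 = 0.8 mOsm/kg

0.8 mOsm/kg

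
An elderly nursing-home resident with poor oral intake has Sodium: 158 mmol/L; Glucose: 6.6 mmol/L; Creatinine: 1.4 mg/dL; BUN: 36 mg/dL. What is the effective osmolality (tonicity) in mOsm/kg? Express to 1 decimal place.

322.6 mOsm/kg

Effective osmolality excludes urea (freely permeant across cell membranes):
2·Na + glucose
= 2·158 + 6.6
= 316 + 6.6
= 322.6 mOsm/kg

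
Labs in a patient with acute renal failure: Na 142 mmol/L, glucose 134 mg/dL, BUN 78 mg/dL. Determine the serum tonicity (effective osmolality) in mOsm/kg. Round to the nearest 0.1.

291.4 mOsm/kg

Effective osmolality excludes urea (freely permeant across cell membranes):
2·Na + glucose/18
= 2·142 + 134/18
= 284 + 7.44
= 291.44 mOsm/kg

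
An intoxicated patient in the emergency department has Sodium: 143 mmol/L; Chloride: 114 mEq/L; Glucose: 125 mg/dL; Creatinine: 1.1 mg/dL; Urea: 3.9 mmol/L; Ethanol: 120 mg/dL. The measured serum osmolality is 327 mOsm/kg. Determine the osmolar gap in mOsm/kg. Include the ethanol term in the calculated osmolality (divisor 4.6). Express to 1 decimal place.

Calculated osmolality = 2·Na + glucose/18 + urea + ethanol/4.6
= 2·143 + 125/18 + 3.9 + 120/4.6
= 286 + 6.94 + 3.90 + 26.09
= 322.93 mOsm/kg ≈ 322.9 mOsm/kg
Osmolar gap = measured − calculated = 327 − 322.9 = 4.1 mOsm/kg

4.1 mOsm/kg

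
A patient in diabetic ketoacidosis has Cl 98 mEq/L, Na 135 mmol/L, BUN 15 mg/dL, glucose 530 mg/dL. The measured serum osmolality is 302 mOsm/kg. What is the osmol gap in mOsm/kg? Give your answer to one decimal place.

-2.8 mOsm/kg

Calculated osmolality = 2·Na + glucose/18 + BUN/2.8
= 2·135 + 530/18 + 15/2.8
= 270 + 29.44 + 5.36
= 304.8 mOsm/kg ≈ 304.8 mOsm/kg
Osmolar gap = measured − calculated = 302 − 304.8 = -2.8 mOsm/kg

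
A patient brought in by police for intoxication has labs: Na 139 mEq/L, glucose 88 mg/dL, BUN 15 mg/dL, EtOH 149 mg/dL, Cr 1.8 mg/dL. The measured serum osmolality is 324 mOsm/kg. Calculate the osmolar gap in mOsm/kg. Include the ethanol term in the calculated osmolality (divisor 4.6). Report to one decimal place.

3.4 mOsm/kg

Calculated osmolality = 2·Na + glucose/18 + BUN/2.8 + ethanol/4.6
= 2·139 + 88/18 + 15/2.8 + 149/4.6
= 278 + 4.89 + 5.36 + 32.39
= 320.64 mOsm/kg ≈ 320.6 mOsm/kg
Osmolar gap = measured − calculated = 324 − 320.6 = 3.4 mOsm/kg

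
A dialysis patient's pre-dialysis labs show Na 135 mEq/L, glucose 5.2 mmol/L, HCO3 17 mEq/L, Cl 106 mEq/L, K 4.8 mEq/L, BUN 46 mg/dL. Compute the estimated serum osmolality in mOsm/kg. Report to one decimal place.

Calculated osmolality = 2·Na + glucose + BUN/2.8
= 2·135 + 5.2 + 46/2.8
= 270 + 5.20 + 16.43
= 291.63 mOsm/kg

291.6 mOsm/kg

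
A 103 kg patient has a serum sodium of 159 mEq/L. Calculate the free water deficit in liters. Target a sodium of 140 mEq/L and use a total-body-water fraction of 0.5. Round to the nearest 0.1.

7.0 L

TBW = 0.5 · 103 = 51.5 L
Free water deficit = TBW · (Na/140 − 1)
= 51.5 · (159/140 − 1)
= 51.5 · 0.1357
= 6.99 L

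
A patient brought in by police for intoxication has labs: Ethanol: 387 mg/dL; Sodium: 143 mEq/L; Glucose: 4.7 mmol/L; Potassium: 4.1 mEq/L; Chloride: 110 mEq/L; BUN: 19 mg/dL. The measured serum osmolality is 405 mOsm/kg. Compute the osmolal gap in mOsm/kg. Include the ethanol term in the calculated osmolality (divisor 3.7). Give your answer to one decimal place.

2.9 mOsm/kg

Calculated osmolality = 2·Na + glucose + BUN/2.8 + ethanol/3.7
= 2·143 + 4.7 + 19/2.8 + 387/3.7
= 286 + 4.70 + 6.79 + 104.59
= 402.08 mOsm/kg ≈ 402.1 mOsm/kg
Osmolar gap = measured − calculated = 405 − 402.1 = 2.9 mOsm/kg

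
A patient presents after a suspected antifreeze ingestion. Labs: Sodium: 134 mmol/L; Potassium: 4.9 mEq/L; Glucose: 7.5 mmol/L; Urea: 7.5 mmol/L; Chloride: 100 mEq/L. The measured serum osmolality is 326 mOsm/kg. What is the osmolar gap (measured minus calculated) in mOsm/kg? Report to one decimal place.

43.0 mOsm/kg

Calculated osmolality = 2·Na + glucose + urea
= 2·134 + 7.5 + 7.5
= 268 + 7.50 + 7.50
= 283 mOsm/kg ≈ 283.0 mOsm/kg
Osmolar gap = measured − calculated = 326 − 283.0 = 43.0 mOsm/kg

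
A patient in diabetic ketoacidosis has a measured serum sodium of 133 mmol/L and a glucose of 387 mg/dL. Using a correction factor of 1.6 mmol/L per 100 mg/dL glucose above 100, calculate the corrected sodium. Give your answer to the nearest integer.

138 mmol/L

Corrected Na = measured Na + 1.6 · (glucose − 100)/100
= 133 + 1.6 · (387 − 100)/100
= 133 + 4.6
= 137.6 mmol/L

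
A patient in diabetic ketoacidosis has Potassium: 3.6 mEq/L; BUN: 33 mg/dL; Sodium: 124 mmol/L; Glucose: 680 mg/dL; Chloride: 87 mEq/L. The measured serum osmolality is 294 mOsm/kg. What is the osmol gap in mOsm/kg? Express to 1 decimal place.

-3.6 mOsm/kg

Calculated osmolality = 2·Na + glucose/18 + BUN/2.8
= 2·124 + 680/18 + 33/2.8
= 248 + 37.78 + 11.79
= 297.57 mOsm/kg ≈ 297.6 mOsm/kg
Osmolar gap = measured − calculated = 294 − 297.6 = -3.6 mOsm/kg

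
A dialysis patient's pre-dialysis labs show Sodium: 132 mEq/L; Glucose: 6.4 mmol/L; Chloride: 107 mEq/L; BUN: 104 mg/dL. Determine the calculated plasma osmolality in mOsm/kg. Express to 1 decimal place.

Calculated osmolality = 2·Na + glucose + BUN/2.8
= 2·132 + 6.4 + 104/2.8
= 264 + 6.40 + 37.14
= 307.54 mOsm/kg

307.5 mOsm/kg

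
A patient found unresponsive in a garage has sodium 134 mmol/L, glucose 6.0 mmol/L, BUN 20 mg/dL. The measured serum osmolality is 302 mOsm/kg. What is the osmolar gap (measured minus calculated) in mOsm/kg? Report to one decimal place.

Calculated osmolality = 2·Na + glucose + BUN/2.8
= 2·134 + 6 + 20/2.8
= 268 + 6 + 7.14
= 281.14 mOsm/kg ≈ 281.1 mOsm/kg
Osmolar gap = measured − calculated = 302 − 281.1 = 20.9 mOsm/kg

20.9 mOsm/kg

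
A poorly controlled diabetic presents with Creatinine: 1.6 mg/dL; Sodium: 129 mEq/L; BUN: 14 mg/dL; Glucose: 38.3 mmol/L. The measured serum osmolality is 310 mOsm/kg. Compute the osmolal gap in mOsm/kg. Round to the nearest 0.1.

8.7 mOsm/kg

Calculated osmolality = 2·Na + glucose + BUN/2.8
= 2·129 + 38.3 + 14/2.8
= 258 + 38.30 + 5
= 301.3 mOsm/kg ≈ 301.3 mOsm/kg
Osmolar gap = measured − calculated = 310 − 301.3 = 8.7 mOsm/kg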